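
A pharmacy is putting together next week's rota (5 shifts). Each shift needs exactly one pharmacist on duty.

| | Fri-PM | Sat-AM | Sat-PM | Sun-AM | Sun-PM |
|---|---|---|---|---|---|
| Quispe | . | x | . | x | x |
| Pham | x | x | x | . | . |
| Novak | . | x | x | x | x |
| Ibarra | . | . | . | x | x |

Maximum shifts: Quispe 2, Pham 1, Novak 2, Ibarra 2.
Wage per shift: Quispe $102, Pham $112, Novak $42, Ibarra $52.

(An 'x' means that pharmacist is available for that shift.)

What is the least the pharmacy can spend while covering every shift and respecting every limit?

Fri-PM can only be covered by Pham, so that assignment is forced.
Picking the cheapest available pharmacist for each shift independently would cost $280, but that ignores the shift limits.
An optimal schedule: Fri-PM→Pham, Sat-AM→Novak, Sat-PM→Novak, Sun-AM→Ibarra, Sun-PM→Ibarra.
Total: 112 + 42 + 42 + 52 + 52 = $300.

$300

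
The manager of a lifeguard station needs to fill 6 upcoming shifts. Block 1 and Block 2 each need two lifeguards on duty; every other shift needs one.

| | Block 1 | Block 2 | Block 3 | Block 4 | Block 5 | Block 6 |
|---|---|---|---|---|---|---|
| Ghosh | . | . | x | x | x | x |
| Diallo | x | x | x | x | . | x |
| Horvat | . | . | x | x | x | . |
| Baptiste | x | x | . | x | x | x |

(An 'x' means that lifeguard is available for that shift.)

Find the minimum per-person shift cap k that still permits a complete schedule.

2

With 4 lifeguards and 8 worker-slots to fill, someone must work at least ⌈8/4⌉ = 2 shifts, so k ≥ 2.
k = 2 works: Block 1→Diallo+Baptiste, Block 2→Diallo+Baptiste, Block 3→Ghosh, Block 4→Horvat, Block 5→Horvat, Block 6→Ghosh.
Loads: Ghosh 2, Diallo 2, Horvat 2, Baptiste 2 — all ≤ 2.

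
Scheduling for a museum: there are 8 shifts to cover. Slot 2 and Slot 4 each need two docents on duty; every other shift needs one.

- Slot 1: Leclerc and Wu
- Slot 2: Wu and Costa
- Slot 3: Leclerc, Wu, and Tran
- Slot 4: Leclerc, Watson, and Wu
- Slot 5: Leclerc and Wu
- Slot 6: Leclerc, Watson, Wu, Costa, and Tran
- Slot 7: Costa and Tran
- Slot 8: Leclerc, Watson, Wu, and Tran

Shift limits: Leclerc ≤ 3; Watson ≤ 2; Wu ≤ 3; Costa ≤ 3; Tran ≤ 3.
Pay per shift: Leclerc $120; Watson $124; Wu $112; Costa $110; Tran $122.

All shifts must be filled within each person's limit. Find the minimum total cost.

Slot 2 can only be covered by Wu and Costa, so that assignment is forced.
Picking the cheapest available docent for each shift independently would cost $1122, but that ignores the shift limits.
An optimal schedule: Slot 1→Wu, Slot 2→Costa+Wu, Slot 3→Leclerc, Slot 4→Wu+Leclerc, Slot 5→Leclerc, Slot 6→Costa, Slot 7→Costa, Slot 8→Tran.
Total: 112 + 110 + 112 + 120 + 112 + 120 + 120 + 110 + 110 + 122 = $1148.

$1148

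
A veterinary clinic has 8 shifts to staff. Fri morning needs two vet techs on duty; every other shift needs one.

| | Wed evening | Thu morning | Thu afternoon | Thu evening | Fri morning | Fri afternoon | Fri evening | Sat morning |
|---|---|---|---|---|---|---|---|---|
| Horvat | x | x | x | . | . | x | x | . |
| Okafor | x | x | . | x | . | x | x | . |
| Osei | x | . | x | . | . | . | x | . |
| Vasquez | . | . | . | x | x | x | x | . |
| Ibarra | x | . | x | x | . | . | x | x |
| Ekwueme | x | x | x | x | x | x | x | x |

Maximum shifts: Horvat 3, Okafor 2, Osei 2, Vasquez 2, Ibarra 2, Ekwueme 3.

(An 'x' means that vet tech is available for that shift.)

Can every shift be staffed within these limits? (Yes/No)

Fri morning can only be covered by Vasquez and Ekwueme, so that assignment is forced.
One valid schedule: Wed evening→Okafor, Thu morning→Horvat, Thu afternoon→Horvat, Thu evening→Okafor, Fri morning→Vasquez+Ekwueme, Fri afternoon→Horvat, Fri evening→Osei, Sat morning→Ibarra.
Loads: Horvat 3/3, Okafor 2/2, Osei 1/2, Vasquez 1/2, Ibarra 1/2, Ekwueme 1/3 — all within limits.

Yes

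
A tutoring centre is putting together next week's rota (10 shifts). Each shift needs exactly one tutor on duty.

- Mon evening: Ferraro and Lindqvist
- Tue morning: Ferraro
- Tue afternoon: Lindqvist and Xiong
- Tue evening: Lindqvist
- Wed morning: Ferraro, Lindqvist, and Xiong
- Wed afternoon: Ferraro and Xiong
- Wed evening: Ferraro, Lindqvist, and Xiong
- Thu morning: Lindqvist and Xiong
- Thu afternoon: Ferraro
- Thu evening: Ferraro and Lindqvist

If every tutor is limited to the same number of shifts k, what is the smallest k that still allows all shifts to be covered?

4

With 3 tutors and 10 worker-slots to fill, someone must work at least ⌈10/3⌉ = 4 shifts, so k ≥ 4.
k = 4 works: Mon evening→Ferraro, Tue morning→Ferraro, Tue afternoon→Lindqvist, Tue evening→Lindqvist, Wed morning→Xiong, Wed afternoon→Ferraro, Wed evening→Xiong, Thu morning→Lindqvist, Thu afternoon→Ferraro, Thu evening→Lindqvist.
Loads: Ferraro 4, Lindqvist 4, Xiong 2 — all ≤ 4.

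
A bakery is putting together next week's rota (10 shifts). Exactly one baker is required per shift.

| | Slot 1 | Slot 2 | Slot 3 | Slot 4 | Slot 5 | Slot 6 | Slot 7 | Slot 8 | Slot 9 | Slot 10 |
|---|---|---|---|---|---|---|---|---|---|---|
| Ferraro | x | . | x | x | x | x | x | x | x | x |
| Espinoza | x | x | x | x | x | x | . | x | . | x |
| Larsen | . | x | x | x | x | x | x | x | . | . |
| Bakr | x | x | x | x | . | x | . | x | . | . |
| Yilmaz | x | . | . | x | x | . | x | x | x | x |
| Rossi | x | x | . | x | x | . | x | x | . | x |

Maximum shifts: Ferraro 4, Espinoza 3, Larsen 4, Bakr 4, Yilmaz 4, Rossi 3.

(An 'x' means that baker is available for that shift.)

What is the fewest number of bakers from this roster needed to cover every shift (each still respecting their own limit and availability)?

3

10 slots to fill and no one can take more than 4, so at least ⌈10/4⌉ = 3 bakers are needed.
Ferraro, Espinoza, and Larsen alone can cover everything: Slot 1→Ferraro, Slot 2→Espinoza, Slot 3→Espinoza, Slot 4→Espinoza, Slot 5→Larsen, Slot 6→Larsen, Slot 7→Ferraro, Slot 8→Larsen, Slot 9→Ferraro, Slot 10→Ferraro.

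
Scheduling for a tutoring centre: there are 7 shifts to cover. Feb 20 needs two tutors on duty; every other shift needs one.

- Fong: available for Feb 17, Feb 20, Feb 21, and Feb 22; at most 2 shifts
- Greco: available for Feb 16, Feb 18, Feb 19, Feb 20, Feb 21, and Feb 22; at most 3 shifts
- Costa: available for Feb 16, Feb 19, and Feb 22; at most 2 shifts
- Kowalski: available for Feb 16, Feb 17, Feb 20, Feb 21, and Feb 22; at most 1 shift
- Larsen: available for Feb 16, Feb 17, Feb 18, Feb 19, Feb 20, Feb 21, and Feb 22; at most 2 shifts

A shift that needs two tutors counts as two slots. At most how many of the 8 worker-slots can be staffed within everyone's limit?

8

Total capacity across all tutors is 2+3+2+1+2 = 10, and 8 slots are needed, so at most 8 can be filled.
An assignment achieving 8: Feb 16→Greco, Feb 17→Fong, Feb 18→Greco, Feb 19→Greco, Feb 20→Fong+Kowalski, Feb 21→Larsen, Feb 22→Costa.
Loads: Fong 2/2, Greco 3/3, Costa 1/2, Kowalski 1/1, Larsen 1/2.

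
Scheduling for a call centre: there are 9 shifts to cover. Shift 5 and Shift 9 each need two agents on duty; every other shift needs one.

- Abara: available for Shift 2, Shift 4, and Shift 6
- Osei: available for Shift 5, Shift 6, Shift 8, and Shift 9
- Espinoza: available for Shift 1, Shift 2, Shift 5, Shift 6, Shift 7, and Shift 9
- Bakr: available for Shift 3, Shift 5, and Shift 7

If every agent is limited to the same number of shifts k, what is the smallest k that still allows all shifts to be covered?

3

With 4 agents and 11 worker-slots to fill, someone must work at least ⌈11/4⌉ = 3 shifts, so k ≥ 3.
k = 3 works: Shift 1→Espinoza, Shift 2→Abara, Shift 3→Bakr, Shift 4→Abara, Shift 5→Osei+Bakr, Shift 6→Abara, Shift 7→Espinoza, Shift 8→Osei, Shift 9→Osei+Espinoza.
Loads: Abara 3, Osei 3, Espinoza 3, Bakr 2 — all ≤ 3.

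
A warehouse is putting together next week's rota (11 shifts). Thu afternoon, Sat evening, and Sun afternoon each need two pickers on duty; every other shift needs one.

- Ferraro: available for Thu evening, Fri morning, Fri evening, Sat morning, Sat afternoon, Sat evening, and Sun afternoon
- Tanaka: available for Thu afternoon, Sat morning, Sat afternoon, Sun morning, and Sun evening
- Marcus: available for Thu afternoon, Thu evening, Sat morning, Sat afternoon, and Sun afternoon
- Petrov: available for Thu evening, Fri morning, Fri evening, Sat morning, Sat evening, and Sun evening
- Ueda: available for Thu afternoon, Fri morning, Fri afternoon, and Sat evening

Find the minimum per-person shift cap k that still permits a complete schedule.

With 5 pickers and 14 worker-slots to fill, someone must work at least ⌈14/5⌉ = 3 shifts, so k ≥ 3.
k = 3 works: Thu afternoon→Tanaka+Marcus, Thu evening→Ferraro, Fri morning→Petrov, Fri afternoon→Ueda, Fri evening→Ferraro, Sat morning→Petrov, Sat afternoon→Marcus, Sat evening→Petrov+Ueda, Sun morning→Tanaka, Sun afternoon→Ferraro+Marcus, Sun evening→Tanaka.
Loads: Ferraro 3, Tanaka 3, Marcus 3, Petrov 3, Ueda 2 — all ≤ 3.

3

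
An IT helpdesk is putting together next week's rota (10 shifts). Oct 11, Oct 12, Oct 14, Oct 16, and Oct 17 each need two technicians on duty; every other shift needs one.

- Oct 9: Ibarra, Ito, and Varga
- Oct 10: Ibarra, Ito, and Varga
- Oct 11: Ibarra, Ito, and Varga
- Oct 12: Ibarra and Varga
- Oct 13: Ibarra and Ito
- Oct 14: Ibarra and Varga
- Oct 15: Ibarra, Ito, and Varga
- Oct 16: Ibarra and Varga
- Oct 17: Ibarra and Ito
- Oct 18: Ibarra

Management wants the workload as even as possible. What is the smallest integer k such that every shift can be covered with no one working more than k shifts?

With 3 technicians and 15 worker-slots to fill, someone must work at least ⌈15/3⌉ = 5 shifts, so k ≥ 5.
k = 5 works: Oct 9→Ito, Oct 10→Ito, Oct 11→Ito+Varga, Oct 12→Ibarra+Varga, Oct 13→Ito, Oct 14→Ibarra+Varga, Oct 15→Varga, Oct 16→Ibarra+Varga, Oct 17→Ibarra+Ito, Oct 18→Ibarra.
Loads: Ibarra 5, Ito 5, Varga 5 — all ≤ 5.

5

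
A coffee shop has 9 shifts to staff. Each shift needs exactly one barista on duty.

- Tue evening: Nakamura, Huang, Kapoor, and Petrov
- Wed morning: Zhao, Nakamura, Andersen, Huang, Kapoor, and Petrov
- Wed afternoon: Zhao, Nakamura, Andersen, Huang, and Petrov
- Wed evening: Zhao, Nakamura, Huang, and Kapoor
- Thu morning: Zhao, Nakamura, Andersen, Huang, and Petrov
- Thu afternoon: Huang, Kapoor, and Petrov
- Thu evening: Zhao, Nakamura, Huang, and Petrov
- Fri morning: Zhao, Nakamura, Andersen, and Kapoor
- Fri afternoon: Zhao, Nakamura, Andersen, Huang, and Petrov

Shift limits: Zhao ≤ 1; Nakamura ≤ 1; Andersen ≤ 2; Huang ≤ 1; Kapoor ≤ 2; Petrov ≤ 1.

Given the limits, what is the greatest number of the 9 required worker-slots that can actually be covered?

Total capacity across all baristas is 1+1+2+1+2+1 = 8, and 9 slots are needed, so at most 8 can be filled.
An assignment achieving 8: Tue evening→Nakamura, Wed morning→Kapoor, Wed afternoon→Andersen, Wed evening→Zhao, Thu morning→Andersen, Thu afternoon→Huang, Thu evening→Petrov, Fri morning→Kapoor.
Loads: Zhao 1/1, Nakamura 1/1, Andersen 2/2, Huang 1/1, Kapoor 2/2, Petrov 1/1.

8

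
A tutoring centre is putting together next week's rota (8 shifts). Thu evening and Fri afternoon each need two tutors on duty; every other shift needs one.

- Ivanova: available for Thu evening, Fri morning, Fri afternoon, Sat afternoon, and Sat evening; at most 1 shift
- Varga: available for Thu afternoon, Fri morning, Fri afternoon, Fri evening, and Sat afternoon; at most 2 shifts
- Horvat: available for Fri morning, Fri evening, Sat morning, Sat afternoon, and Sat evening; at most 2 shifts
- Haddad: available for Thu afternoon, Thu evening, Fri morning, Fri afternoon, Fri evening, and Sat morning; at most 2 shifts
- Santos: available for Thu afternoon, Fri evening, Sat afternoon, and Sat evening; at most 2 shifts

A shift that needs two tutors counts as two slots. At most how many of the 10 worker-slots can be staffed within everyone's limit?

9

Total capacity across all tutors is 1+2+2+2+2 = 9, and 10 slots are needed, so at most 9 can be filled.
An assignment achieving 9: Thu afternoon→Varga, Thu evening→Ivanova+Haddad, Fri afternoon→Varga+Haddad, Fri evening→Santos, Sat morning→Horvat, Sat afternoon→Santos, Sat evening→Horvat.
Loads: Ivanova 1/1, Varga 2/2, Horvat 2/2, Haddad 2/2, Santos 2/2.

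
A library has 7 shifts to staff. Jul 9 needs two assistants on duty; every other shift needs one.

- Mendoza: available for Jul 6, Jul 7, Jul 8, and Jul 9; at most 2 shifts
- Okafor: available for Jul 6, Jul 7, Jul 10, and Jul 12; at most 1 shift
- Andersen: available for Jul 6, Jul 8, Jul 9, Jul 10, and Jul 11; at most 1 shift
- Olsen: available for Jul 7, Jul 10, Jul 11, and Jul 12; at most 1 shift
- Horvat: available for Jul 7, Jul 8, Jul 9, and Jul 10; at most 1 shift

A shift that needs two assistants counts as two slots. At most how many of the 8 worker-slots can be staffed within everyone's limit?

Total capacity across all assistants is 2+1+1+1+1 = 6, and 8 slots are needed, so at most 6 can be filled.
An assignment achieving 6: Jul 6→Mendoza, Jul 7→Olsen, Jul 8→Mendoza, Jul 9→Horvat, Jul 11→Andersen, Jul 12→Okafor.
Loads: Mendoza 2/2, Okafor 1/1, Andersen 1/1, Olsen 1/1, Horvat 1/1.

6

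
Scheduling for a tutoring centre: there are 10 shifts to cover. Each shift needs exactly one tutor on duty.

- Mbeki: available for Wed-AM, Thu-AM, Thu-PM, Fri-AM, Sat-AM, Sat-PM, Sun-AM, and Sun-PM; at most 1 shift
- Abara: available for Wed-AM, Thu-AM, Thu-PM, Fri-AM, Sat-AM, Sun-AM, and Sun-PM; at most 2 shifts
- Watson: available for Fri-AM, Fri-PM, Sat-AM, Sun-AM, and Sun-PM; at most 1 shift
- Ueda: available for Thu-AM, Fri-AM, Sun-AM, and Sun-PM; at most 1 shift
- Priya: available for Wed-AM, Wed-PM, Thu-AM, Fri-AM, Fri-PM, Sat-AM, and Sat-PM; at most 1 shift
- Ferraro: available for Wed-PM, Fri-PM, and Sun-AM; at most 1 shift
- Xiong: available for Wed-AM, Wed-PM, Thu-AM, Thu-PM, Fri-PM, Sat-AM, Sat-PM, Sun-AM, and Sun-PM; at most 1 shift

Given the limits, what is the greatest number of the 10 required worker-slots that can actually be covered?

8

Total capacity across all tutors is 1+2+1+1+1+1+1 = 8, and 10 slots are needed, so at most 8 can be filled.
An assignment achieving 8: Wed-AM→Abara, Wed-PM→Priya, Thu-AM→Abara, Thu-PM→Mbeki, Fri-AM→Ueda, Fri-PM→Watson, Sat-PM→Xiong, Sun-AM→Ferraro.
Loads: Mbeki 1/1, Abara 2/2, Watson 1/1, Ueda 1/1, Priya 1/1, Ferraro 1/1, Xiong 1/1.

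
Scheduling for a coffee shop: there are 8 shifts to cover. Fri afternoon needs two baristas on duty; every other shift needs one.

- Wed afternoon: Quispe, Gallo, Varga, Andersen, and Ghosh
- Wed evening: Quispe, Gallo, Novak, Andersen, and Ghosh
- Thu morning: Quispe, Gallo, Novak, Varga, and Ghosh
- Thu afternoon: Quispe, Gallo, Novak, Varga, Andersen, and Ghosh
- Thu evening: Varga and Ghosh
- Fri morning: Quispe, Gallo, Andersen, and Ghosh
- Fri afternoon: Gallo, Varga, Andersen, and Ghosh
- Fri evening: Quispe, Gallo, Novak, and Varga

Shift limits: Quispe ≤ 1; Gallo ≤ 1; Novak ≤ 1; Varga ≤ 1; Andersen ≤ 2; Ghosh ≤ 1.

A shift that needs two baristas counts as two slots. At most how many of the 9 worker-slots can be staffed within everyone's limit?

Total capacity across all baristas is 1+1+1+1+2+1 = 7, and 9 slots are needed, so at most 7 can be filled.
An assignment achieving 7: Wed afternoon→Andersen, Wed evening→Ghosh, Thu evening→Varga, Fri morning→Quispe, Fri afternoon→Gallo+Andersen, Fri evening→Novak.
Loads: Quispe 1/1, Gallo 1/1, Novak 1/1, Varga 1/1, Andersen 2/2, Ghosh 1/1.

7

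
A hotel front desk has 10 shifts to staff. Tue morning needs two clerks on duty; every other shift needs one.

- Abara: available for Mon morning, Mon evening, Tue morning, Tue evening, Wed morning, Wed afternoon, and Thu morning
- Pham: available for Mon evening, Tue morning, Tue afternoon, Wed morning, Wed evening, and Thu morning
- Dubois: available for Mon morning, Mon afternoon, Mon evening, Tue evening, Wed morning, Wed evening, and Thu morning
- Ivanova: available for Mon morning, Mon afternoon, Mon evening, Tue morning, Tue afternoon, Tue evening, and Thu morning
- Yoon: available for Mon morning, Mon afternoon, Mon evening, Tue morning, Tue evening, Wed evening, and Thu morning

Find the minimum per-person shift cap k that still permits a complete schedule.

3

With 5 clerks and 11 worker-slots to fill, someone must work at least ⌈11/5⌉ = 3 shifts, so k ≥ 3.
k = 3 works: Mon morning→Abara, Mon afternoon→Dubois, Mon evening→Pham, Tue morning→Ivanova+Yoon, Tue afternoon→Pham, Tue evening→Dubois, Wed morning→Abara, Wed afternoon→Abara, Wed evening→Pham, Thu morning→Dubois.
Loads: Abara 3, Pham 3, Dubois 3, Ivanova 1, Yoon 1 — all ≤ 3.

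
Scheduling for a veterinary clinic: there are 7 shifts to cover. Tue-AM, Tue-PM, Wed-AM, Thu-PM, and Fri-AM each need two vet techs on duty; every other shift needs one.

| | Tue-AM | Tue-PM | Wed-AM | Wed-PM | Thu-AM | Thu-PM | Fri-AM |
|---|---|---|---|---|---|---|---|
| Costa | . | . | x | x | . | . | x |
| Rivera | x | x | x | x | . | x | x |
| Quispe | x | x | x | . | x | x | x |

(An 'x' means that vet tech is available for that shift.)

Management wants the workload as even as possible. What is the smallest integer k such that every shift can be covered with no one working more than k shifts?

With 3 vet techs and 12 worker-slots to fill, someone must work at least ⌈12/3⌉ = 4 shifts, so k ≥ 4.
k = 4 is infeasible (exhaustive check).
k = 5 works: Tue-AM→Rivera+Quispe, Tue-PM→Rivera+Quispe, Wed-AM→Costa+Rivera, Wed-PM→Costa, Thu-AM→Quispe, Thu-PM→Rivera+Quispe, Fri-AM→Costa+Rivera.
Loads: Costa 3, Rivera 5, Quispe 4 — all ≤ 5.

5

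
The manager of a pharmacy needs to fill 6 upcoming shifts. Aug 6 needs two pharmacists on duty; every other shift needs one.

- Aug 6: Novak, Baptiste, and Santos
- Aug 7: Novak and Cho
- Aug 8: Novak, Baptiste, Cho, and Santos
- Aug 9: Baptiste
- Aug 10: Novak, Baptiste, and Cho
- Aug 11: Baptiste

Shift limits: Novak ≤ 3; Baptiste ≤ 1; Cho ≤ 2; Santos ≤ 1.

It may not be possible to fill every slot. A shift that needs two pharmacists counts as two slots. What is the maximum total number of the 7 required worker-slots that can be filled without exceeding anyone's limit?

6

Total capacity across all pharmacists is 3+1+2+1 = 7, and 7 slots are needed, so at most 7 can be filled.
Shifts {Aug 9, Aug 11} need 2 slots but only Baptiste are available for them, supplying at most 1 — so at least 1 slot must go unfilled.
An assignment achieving 6: Aug 6→Novak+Santos, Aug 7→Novak, Aug 8→Cho, Aug 9→Baptiste, Aug 10→Novak.
Loads: Novak 3/3, Baptiste 1/1, Cho 1/2, Santos 1/1.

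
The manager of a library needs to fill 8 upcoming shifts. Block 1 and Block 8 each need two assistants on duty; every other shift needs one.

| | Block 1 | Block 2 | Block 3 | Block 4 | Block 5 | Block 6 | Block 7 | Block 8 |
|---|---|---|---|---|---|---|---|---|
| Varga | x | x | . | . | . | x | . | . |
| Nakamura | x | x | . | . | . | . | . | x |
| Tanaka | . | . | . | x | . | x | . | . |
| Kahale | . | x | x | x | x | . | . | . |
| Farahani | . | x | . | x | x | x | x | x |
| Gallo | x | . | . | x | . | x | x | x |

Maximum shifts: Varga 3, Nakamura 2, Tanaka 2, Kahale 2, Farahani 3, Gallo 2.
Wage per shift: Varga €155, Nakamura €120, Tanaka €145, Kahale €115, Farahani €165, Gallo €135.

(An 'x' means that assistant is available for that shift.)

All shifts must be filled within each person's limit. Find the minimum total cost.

€1340

Block 3 can only be covered by Kahale, so that assignment is forced.
Picking the cheapest available assistant for each shift independently would cost €1240, but that ignores the shift limits.
An optimal schedule: Block 1→Nakamura+Varga, Block 2→Varga, Block 3→Kahale, Block 4→Tanaka, Block 5→Kahale, Block 6→Tanaka, Block 7→Gallo, Block 8→Nakamura+Gallo.
Total: 120 + 155 + 155 + 115 + 145 + 115 + 145 + 135 + 120 + 135 = €1340.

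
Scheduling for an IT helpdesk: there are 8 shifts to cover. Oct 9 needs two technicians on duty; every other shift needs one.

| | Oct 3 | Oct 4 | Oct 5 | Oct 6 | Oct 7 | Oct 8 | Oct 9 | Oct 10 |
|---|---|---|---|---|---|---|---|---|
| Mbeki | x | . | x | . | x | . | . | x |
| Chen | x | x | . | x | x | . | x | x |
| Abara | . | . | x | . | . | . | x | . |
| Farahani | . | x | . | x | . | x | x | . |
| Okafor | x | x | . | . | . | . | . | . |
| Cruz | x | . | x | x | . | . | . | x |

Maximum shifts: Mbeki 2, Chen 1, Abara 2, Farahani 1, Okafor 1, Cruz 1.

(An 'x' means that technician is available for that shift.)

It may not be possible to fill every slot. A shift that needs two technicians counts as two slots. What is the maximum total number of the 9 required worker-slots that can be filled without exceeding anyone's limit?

8

Total capacity across all technicians is 2+1+2+1+1+1 = 8, and 9 slots are needed, so at most 8 can be filled.
An assignment achieving 8: Oct 3→Okafor, Oct 4→Chen, Oct 5→Abara, Oct 6→Cruz, Oct 7→Mbeki, Oct 8→Farahani, Oct 9→Abara, Oct 10→Mbeki.
Loads: Mbeki 2/2, Chen 1/1, Abara 2/2, Farahani 1/1, Okafor 1/1, Cruz 1/1.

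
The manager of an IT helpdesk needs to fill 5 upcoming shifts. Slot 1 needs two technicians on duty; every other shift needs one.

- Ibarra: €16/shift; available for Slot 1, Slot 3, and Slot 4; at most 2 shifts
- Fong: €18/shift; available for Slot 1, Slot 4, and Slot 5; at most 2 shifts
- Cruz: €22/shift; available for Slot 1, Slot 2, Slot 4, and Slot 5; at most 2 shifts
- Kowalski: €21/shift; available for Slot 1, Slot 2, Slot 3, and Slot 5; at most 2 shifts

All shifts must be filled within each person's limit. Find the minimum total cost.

€110

Picking the cheapest available technician for each shift independently would cost €105, but that ignores the shift limits.
An optimal schedule: Slot 1→Fong+Kowalski, Slot 2→Kowalski, Slot 3→Ibarra, Slot 4→Ibarra, Slot 5→Fong.
Total: 18 + 21 + 21 + 16 + 16 + 18 = €110.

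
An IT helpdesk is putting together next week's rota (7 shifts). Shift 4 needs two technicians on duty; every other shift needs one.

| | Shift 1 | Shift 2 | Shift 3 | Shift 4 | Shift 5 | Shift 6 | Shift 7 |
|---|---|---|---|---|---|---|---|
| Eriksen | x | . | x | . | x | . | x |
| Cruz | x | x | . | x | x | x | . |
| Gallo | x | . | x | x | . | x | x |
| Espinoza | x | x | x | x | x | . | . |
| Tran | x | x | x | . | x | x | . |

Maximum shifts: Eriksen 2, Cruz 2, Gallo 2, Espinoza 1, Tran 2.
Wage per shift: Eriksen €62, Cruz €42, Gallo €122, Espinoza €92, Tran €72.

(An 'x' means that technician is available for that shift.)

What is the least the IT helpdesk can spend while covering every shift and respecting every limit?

Picking the cheapest available technician for each shift independently would cost €426, but that ignores the shift limits.
An optimal schedule: Shift 1→Gallo, Shift 2→Cruz, Shift 3→Eriksen, Shift 4→Cruz+Espinoza, Shift 5→Tran, Shift 6→Tran, Shift 7→Eriksen.
Total: 122 + 42 + 62 + 42 + 92 + 72 + 72 + 62 = €566.

€566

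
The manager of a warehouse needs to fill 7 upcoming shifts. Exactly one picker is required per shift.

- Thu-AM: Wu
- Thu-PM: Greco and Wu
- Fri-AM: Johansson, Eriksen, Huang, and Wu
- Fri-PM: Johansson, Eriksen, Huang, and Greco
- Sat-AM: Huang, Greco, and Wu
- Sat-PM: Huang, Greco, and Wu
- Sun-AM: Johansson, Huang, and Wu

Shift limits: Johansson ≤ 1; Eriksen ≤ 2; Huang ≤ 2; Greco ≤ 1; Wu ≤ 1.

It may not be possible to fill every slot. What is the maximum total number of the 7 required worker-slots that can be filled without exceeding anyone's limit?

7

Total capacity across all pickers is 1+2+2+1+1 = 7, and 7 slots are needed, so at most 7 can be filled.
An assignment achieving 7: Thu-AM→Wu, Thu-PM→Greco, Fri-AM→Eriksen, Fri-PM→Eriksen, Sat-AM→Huang, Sat-PM→Huang, Sun-AM→Johansson.
Loads: Johansson 1/1, Eriksen 2/2, Huang 2/2, Greco 1/1, Wu 1/1.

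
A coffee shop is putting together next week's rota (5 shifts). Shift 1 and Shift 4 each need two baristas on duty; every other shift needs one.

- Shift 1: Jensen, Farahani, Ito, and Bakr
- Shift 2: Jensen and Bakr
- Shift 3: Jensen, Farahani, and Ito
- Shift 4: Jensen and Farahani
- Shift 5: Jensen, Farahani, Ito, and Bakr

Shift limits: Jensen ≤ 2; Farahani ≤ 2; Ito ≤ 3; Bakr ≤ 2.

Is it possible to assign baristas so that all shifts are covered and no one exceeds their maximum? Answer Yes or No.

Yes

Shift 4 can only be covered by Jensen and Farahani, so that assignment is forced.
One valid schedule: Shift 1→Ito+Bakr, Shift 2→Jensen, Shift 3→Farahani, Shift 4→Jensen+Farahani, Shift 5→Ito.
Loads: Jensen 2/2, Farahani 2/2, Ito 2/3, Bakr 1/2 — all within limits.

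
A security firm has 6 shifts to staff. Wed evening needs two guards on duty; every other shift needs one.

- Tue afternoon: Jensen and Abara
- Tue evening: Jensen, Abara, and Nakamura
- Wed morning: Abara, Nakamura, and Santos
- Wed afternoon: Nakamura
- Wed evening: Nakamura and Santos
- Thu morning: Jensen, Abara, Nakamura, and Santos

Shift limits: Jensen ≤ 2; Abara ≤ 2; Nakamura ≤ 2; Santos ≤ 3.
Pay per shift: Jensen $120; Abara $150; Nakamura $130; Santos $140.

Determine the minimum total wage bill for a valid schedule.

$920

Wed afternoon can only be covered by Nakamura, so that assignment is forced.
Wed evening can only be covered by Nakamura and Santos, so that assignment is forced.
Picking the cheapest available guard for each shift independently would cost $890, but that ignores the shift limits.
An optimal schedule: Tue afternoon→Jensen, Tue evening→Jensen, Wed morning→Santos, Wed afternoon→Nakamura, Wed evening→Nakamura+Santos, Thu morning→Santos.
Total: 120 + 120 + 140 + 130 + 130 + 140 + 140 = $920.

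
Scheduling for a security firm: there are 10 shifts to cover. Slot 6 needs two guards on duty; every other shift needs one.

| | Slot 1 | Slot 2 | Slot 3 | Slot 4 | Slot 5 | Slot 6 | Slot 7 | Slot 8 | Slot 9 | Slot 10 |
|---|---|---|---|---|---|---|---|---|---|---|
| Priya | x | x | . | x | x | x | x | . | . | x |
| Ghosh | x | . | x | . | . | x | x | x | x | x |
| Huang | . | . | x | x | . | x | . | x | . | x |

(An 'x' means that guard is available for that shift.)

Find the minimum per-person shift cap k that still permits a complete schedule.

With 3 guards and 11 worker-slots to fill, someone must work at least ⌈11/3⌉ = 4 shifts, so k ≥ 4.
k = 4 works: Slot 1→Priya, Slot 2→Priya, Slot 3→Ghosh, Slot 4→Priya, Slot 5→Priya, Slot 6→Ghosh+Huang, Slot 7→Ghosh, Slot 8→Huang, Slot 9→Ghosh, Slot 10→Huang.
Loads: Priya 4, Ghosh 4, Huang 3 — all ≤ 4.

4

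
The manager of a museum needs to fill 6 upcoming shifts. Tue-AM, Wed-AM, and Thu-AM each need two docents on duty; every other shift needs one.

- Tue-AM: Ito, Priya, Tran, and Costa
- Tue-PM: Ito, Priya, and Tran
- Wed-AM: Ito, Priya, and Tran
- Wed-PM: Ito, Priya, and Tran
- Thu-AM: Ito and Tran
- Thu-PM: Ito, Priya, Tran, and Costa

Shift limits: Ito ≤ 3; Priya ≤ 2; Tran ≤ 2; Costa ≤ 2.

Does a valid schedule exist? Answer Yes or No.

Thu-AM can only be covered by Ito and Tran, so that assignment is forced.
One valid schedule: Tue-AM→Tran+Costa, Tue-PM→Ito, Wed-AM→Ito+Priya, Wed-PM→Priya, Thu-AM→Ito+Tran, Thu-PM→Costa.
Loads: Ito 3/3, Priya 2/2, Tran 2/2, Costa 2/2 — all within limits.

Yes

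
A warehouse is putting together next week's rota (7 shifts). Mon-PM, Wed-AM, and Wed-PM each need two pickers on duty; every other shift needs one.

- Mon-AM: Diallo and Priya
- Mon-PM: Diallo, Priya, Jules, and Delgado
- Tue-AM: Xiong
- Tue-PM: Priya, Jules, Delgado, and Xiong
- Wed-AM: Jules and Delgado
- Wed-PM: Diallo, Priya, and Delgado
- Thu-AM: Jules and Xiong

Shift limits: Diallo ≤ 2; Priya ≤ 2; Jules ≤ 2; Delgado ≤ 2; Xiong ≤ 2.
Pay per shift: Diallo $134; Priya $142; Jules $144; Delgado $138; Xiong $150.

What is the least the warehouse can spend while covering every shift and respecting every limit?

Tue-AM can only be covered by Xiong, so that assignment is forced.
Wed-AM can only be covered by Jules and Delgado, so that assignment is forced.
Picking the cheapest available picker for each shift independently would cost $1392, but that ignores the shift limits.
An optimal schedule: Mon-AM→Diallo, Mon-PM→Priya+Delgado, Tue-AM→Xiong, Tue-PM→Xiong, Wed-AM→Jules+Delgado, Wed-PM→Diallo+Priya, Thu-AM→Jules.
Total: 134 + 142 + 138 + 150 + 150 + 144 + 138 + 134 + 142 + 144 = $1416.

$1416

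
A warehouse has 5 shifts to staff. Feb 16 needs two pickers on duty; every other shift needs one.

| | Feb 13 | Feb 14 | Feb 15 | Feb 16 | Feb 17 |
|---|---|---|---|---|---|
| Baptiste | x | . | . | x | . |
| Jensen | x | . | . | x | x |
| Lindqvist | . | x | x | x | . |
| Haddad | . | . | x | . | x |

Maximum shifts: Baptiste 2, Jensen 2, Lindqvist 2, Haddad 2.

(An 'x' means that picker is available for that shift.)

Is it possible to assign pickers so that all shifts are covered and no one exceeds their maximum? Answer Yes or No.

Yes

Feb 14 can only be covered by Lindqvist, so that assignment is forced.
One valid schedule: Feb 13→Baptiste, Feb 14→Lindqvist, Feb 15→Lindqvist, Feb 16→Baptiste+Jensen, Feb 17→Jensen.
Loads: Baptiste 2/2, Jensen 2/2, Lindqvist 2/2, Haddad 0/2 — all within limits.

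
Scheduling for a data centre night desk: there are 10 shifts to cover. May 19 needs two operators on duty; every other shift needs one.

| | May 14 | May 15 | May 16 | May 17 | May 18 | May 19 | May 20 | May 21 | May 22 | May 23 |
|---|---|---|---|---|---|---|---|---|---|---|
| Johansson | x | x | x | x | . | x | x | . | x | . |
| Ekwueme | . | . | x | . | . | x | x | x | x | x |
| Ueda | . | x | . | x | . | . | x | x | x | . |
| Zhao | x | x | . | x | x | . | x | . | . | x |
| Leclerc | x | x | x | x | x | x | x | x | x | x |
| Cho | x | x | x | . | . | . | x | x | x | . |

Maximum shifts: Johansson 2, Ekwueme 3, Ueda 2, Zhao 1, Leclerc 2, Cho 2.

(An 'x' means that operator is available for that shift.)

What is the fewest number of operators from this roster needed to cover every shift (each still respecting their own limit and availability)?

11 slots to fill and no one can take more than 3, so at least ⌈11/3⌉ = 4 operators are needed.
Any 4 operators together have capacity at most 3+2+2+2 = 9 < 11 slots, so 4 can never suffice.
Johansson, Ekwueme, Ueda, Leclerc, and Cho alone can cover everything: May 14→Johansson, May 15→Ueda, May 16→Ekwueme, May 17→Johansson, May 18→Leclerc, May 19→Ekwueme+Leclerc, May 20→Cho, May 21→Ueda, May 22→Cho, May 23→Ekwueme.

5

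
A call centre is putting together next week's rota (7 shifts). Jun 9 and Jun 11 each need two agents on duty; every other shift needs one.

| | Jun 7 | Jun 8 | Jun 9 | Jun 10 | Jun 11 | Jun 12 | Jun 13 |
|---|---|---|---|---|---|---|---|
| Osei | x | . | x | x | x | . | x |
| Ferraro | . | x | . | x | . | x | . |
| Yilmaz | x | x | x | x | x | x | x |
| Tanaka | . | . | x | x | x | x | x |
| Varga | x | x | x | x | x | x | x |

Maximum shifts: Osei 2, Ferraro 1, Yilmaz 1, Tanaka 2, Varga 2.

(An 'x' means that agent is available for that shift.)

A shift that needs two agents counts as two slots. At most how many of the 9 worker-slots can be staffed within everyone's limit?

Total capacity across all agents is 2+1+1+2+2 = 8, and 9 slots are needed, so at most 8 can be filled.
An assignment achieving 8: Jun 7→Osei, Jun 8→Ferraro, Jun 9→Osei+Yilmaz, Jun 11→Tanaka+Varga, Jun 12→Tanaka, Jun 13→Varga.
Loads: Osei 2/2, Ferraro 1/1, Yilmaz 1/1, Tanaka 2/2, Varga 2/2.

8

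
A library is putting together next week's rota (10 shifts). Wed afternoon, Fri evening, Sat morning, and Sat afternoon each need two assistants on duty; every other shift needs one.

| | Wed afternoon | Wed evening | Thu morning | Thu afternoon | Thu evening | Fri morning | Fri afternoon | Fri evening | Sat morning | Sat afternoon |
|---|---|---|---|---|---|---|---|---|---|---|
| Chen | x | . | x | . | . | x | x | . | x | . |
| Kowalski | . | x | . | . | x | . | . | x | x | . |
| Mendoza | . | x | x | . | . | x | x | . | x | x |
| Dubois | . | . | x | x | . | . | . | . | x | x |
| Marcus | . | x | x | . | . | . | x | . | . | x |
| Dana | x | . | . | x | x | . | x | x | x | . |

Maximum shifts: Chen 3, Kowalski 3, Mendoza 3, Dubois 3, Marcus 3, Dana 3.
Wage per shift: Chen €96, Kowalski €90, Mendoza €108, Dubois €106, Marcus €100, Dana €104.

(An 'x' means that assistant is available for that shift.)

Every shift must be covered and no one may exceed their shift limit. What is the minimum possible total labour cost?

€1382

Wed afternoon can only be covered by Chen and Dana, so that assignment is forced.
Fri evening can only be covered by Kowalski and Dana, so that assignment is forced.
Picking the cheapest available assistant for each shift independently would cost €1358, but that ignores the shift limits.
An optimal schedule: Wed afternoon→Chen+Dana, Wed evening→Kowalski, Thu morning→Marcus, Thu afternoon→Dana, Thu evening→Kowalski, Fri morning→Chen, Fri afternoon→Marcus, Fri evening→Kowalski+Dana, Sat morning→Chen+Dubois, Sat afternoon→Marcus+Dubois.
Total: 96 + 104 + 90 + 100 + 104 + 90 + 96 + 100 + 90 + 104 + 96 + 106 + 100 + 106 = €1382.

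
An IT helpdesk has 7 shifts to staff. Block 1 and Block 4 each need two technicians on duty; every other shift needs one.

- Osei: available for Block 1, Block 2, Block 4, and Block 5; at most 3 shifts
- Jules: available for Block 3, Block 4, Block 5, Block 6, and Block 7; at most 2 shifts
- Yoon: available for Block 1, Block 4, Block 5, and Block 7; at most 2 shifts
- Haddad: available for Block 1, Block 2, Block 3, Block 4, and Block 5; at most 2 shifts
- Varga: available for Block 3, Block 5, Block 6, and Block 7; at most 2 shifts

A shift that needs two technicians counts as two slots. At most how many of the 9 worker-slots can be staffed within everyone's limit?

9

Total capacity across all technicians is 3+2+2+2+2 = 11, and 9 slots are needed, so at most 9 can be filled.
An assignment achieving 9: Block 1→Osei+Yoon, Block 2→Osei, Block 3→Jules, Block 4→Osei+Haddad, Block 5→Haddad, Block 6→Jules, Block 7→Yoon.
Loads: Osei 3/3, Jules 2/2, Yoon 2/2, Haddad 2/2, Varga 0/2.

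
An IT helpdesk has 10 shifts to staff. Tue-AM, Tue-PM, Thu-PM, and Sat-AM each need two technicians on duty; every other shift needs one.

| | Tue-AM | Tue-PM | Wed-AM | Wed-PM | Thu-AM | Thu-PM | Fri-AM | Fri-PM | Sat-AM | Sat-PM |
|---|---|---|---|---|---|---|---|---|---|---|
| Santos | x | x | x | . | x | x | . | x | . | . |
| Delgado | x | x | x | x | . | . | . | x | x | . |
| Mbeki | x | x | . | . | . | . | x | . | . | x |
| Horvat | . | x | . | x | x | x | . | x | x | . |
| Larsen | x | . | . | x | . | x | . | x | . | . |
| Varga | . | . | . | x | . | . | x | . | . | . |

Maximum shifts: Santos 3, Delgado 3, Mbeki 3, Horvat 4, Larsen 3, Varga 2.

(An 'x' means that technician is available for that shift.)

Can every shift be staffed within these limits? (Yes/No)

Sat-AM can only be covered by Delgado and Horvat, so that assignment is forced.
Sat-PM can only be covered by Mbeki, so that assignment is forced.
One valid schedule: Tue-AM→Delgado+Larsen, Tue-PM→Mbeki+Horvat, Wed-AM→Santos, Wed-PM→Delgado, Thu-AM→Santos, Thu-PM→Santos+Horvat, Fri-AM→Mbeki, Fri-PM→Horvat, Sat-AM→Delgado+Horvat, Sat-PM→Mbeki.
Loads: Santos 3/3, Delgado 3/3, Mbeki 3/3, Horvat 4/4, Larsen 1/3, Varga 0/2 — all within limits.

Yes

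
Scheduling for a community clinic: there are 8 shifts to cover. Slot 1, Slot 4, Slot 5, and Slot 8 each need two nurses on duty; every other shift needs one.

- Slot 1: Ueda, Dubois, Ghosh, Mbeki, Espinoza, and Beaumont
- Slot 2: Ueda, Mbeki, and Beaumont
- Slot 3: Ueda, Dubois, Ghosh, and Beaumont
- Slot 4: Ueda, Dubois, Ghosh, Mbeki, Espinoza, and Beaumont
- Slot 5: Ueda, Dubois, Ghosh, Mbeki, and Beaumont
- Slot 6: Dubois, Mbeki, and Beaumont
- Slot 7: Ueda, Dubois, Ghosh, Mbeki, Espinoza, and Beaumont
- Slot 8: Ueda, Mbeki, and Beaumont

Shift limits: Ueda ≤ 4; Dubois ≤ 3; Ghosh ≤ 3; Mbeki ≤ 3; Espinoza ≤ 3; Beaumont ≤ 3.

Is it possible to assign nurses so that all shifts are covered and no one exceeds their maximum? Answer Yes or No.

One valid schedule: Slot 1→Dubois+Ghosh, Slot 2→Ueda, Slot 3→Ueda, Slot 4→Ghosh+Mbeki, Slot 5→Dubois+Ghosh, Slot 6→Dubois, Slot 7→Ueda, Slot 8→Ueda+Mbeki.
Loads: Ueda 4/4, Dubois 3/3, Ghosh 3/3, Mbeki 2/3, Espinoza 0/3, Beaumont 0/3 — all within limits.

Yes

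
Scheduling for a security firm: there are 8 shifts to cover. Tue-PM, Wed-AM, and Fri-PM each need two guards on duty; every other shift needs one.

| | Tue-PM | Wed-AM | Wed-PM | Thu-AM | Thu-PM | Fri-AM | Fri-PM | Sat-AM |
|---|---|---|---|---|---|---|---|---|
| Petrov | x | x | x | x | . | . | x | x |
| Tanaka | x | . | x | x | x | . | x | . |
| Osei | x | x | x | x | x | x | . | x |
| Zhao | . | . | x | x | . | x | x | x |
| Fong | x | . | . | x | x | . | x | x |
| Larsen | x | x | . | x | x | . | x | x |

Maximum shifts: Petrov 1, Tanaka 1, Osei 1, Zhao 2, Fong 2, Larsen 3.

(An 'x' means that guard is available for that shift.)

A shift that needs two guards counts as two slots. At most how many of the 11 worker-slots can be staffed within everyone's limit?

10

Total capacity across all guards is 1+1+1+2+2+3 = 10, and 11 slots are needed, so at most 10 can be filled.
An assignment achieving 10: Tue-PM→Fong+Larsen, Wed-AM→Petrov+Larsen, Wed-PM→Tanaka, Thu-PM→Fong, Fri-AM→Osei, Fri-PM→Zhao+Larsen, Sat-AM→Zhao.
Loads: Petrov 1/1, Tanaka 1/1, Osei 1/1, Zhao 2/2, Fong 2/2, Larsen 3/3.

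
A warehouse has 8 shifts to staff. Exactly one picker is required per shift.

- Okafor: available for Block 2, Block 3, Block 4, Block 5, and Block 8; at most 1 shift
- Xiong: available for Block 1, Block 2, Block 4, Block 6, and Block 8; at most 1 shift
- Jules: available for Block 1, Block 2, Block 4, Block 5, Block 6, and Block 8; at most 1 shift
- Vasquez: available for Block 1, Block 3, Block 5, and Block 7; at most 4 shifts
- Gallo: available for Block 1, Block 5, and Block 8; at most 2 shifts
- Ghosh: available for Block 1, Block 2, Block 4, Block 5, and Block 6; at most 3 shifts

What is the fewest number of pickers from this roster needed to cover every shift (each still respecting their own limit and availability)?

8 slots to fill and no one can take more than 4, so at least ⌈8/4⌉ = 2 pickers are needed.
Any 2 pickers together have capacity at most 4+3 = 7 < 8 slots, so 2 can never suffice.
Okafor, Vasquez, and Ghosh alone can cover everything: Block 1→Vasquez, Block 2→Ghosh, Block 3→Vasquez, Block 4→Ghosh, Block 5→Vasquez, Block 6→Ghosh, Block 7→Vasquez, Block 8→Okafor.

3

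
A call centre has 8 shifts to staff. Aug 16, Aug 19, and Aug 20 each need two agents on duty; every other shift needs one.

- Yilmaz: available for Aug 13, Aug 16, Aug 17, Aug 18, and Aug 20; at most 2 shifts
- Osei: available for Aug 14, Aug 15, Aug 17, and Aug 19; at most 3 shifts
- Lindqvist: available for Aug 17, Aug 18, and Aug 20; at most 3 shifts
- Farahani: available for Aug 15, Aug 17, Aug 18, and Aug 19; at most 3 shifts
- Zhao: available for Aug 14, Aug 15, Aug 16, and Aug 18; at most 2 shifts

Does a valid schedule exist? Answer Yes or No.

No

Total capacity is 13 and 11 slots are needed, so capacity alone doesn't rule it out.
Shifts {Aug 13, Aug 16, Aug 20} need 5 worker-slots in total, but the agents available for any of those shifts (Yilmaz, Lindqvist, and Zhao) can supply at most 4 among them. So no valid schedule exists.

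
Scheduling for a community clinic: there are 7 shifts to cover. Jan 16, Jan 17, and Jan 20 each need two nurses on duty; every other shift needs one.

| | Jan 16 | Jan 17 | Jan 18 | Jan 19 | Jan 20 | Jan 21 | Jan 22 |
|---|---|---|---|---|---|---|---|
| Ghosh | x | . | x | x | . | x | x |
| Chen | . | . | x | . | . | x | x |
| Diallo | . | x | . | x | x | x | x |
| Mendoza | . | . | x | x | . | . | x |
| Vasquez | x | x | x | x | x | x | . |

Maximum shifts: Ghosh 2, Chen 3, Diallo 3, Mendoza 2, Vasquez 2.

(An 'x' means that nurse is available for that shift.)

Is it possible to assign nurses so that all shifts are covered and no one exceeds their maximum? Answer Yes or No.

No

Total capacity is 12 and 10 slots are needed, so capacity alone doesn't rule it out.
Shifts {Jan 16, Jan 17, Jan 20} need 6 worker-slots in total, but the nurses available for any of those shifts (Ghosh, Diallo, and Vasquez) can supply at most 5 among them. So no valid schedule exists.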